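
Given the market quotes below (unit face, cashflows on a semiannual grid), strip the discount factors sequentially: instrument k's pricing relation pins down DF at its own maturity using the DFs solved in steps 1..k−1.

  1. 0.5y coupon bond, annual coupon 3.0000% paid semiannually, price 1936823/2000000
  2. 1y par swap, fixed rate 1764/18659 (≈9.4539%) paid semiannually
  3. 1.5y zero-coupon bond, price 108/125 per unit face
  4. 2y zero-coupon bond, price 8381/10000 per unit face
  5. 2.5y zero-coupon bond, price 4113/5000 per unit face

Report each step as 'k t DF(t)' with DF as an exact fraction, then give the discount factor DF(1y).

1 1/2 9541/10000
2 1 4559/5000
3 3/2 108/125
4 2 8381/10000
5 5/2 4113/5000
DF(1y) = 4559/5000 ≈ 0.911800

step 1 [0.5y] bond c/2=3/200: DF=(1936823/2000000 − 3/200·(0))/(1+3/200) = 9541/10000 ≈ 0.954100
step 2 [1y] swap r/2=882/18659: DF=(1 − 882/18659·(0.954100))/(1+882/18659) = 4559/5000 ≈ 0.911800
step 3 [1.5y] zero: DF = P = 108/125 ≈ 0.864000
step 4 [2y] zero: DF = P = 8381/10000 ≈ 0.838100
step 5 [2.5y] zero: DF = P = 4113/5000 ≈ 0.822600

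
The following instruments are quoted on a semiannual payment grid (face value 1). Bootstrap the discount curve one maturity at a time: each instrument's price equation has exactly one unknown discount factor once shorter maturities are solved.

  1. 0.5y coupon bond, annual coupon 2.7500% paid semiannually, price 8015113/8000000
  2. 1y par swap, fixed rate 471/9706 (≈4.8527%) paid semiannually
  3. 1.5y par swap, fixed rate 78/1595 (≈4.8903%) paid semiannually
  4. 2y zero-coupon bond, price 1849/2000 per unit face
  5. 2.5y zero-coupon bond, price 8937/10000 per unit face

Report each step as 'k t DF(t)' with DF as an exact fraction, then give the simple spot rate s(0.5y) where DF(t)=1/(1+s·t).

1 1/2 9883/10000
2 1 9529/10000
3 3/2 4649/5000
4 2 1849/2000
5 5/2 8937/10000
s(0.5y) = (1/(9883/10000) − 1)/(1/2) = 234/9883 ≈ 2.3677%

step 1 [0.5y] bond c/2=11/800: DF=(8015113/8000000 − 11/800·(0))/(1+11/800) = 9883/10000 ≈ 0.988300
step 2 [1y] swap r/2=471/19412: DF=(1 − 471/19412·(0.988300))/(1+471/19412) = 9529/10000 ≈ 0.952900
step 3 [1.5y] swap r/2=39/1595: DF=(1 − 39/1595·(0.988300+0.952900))/(1+39/1595) = 4649/5000 ≈ 0.929800
step 4 [2y] zero: DF = P = 1849/2000 ≈ 0.924500
step 5 [2.5y] zero: DF = P = 8937/10000 ≈ 0.893700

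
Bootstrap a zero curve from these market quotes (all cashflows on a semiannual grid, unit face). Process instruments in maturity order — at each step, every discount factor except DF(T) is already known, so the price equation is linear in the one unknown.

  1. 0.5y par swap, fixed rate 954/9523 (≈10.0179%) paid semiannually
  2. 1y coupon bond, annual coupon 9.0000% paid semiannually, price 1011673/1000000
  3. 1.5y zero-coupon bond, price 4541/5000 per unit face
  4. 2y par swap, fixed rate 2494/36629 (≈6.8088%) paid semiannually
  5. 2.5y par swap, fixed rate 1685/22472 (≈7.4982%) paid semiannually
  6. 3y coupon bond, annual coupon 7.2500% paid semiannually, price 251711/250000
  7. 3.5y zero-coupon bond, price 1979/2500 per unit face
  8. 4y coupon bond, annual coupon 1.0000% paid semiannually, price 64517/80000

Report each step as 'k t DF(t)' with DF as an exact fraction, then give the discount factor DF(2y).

step 1 [0.5y] swap r/2=477/9523: DF=(1 − 477/9523·(0))/(1+477/9523) = 9523/10000 ≈ 0.952300
step 2 [1y] bond c/2=9/200: DF=(1011673/1000000 − 9/200·(0.952300))/(1+9/200) = 9271/10000 ≈ 0.927100
step 3 [1.5y] zero: DF = P = 4541/5000 ≈ 0.908200
step 4 [2y] swap r/2=1247/36629: DF=(1 − 1247/36629·(0.952300+0.927100+0.908200))/(1+1247/36629) = 8753/10000 ≈ 0.875300
step 5 [2.5y] swap r/2=1685/44944: DF=(1 − 1685/44944·(0.952300+0.927100+0.908200+0.875300))/(1+1685/44944) = 1663/2000 ≈ 0.831500
step 6 [3y] bond c/2=29/800: DF=(251711/250000 − 29/800·(0.952300+0.927100+0.908200+0.875300+0.831500))/(1+29/800) = 509/625 ≈ 0.814400
step 7 [3.5y] zero: DF = P = 1979/2500 ≈ 0.791600
step 8 [4y] bond c/2=1/200: DF=(64517/80000 − 1/200·(0.952300+0.927100+0.908200+0.875300+0.831500+0.814400+0.791600))/(1+1/200) = 7721/10000 ≈ 0.772100

1 1/2 9523/10000
2 1 9271/10000
3 3/2 4541/5000
4 2 8753/10000
5 5/2 1663/2000
6 3 509/625
7 7/2 1979/2500
8 4 7721/10000
DF(2y) = 8753/10000 ≈ 0.875300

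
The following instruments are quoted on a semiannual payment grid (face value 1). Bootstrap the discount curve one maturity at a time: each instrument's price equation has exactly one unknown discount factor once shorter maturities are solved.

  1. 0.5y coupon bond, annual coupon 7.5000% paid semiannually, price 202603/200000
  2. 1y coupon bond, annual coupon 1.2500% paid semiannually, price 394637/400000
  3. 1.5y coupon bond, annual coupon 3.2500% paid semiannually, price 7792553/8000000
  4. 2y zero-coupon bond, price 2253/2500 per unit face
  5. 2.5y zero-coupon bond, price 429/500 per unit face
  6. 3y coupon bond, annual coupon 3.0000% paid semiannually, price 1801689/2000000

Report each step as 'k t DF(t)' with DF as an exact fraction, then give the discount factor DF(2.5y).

1 1/2 2441/2500
2 1 609/625
3 3/2 9273/10000
4 2 2253/2500
5 5/2 429/500
6 3 819/1000
DF(2.5y) = 429/500 ≈ 0.858000

step 1 [0.5y] bond c/2=3/80: DF=(202603/200000 − 3/80·(0))/(1+3/80) = 2441/2500 ≈ 0.976400
step 2 [1y] bond c/2=1/160: DF=(394637/400000 − 1/160·(0.976400))/(1+1/160) = 609/625 ≈ 0.974400
step 3 [1.5y] bond c/2=13/800: DF=(7792553/8000000 − 13/800·(0.976400+0.974400))/(1+13/800) = 9273/10000 ≈ 0.927300
step 4 [2y] zero: DF = P = 2253/2500 ≈ 0.901200
step 5 [2.5y] zero: DF = P = 429/500 ≈ 0.858000
step 6 [3y] bond c/2=3/200: DF=(1801689/2000000 − 3/200·(0.976400+0.974400+0.927300+0.901200+0.858000))/(1+3/200) = 819/1000 ≈ 0.819000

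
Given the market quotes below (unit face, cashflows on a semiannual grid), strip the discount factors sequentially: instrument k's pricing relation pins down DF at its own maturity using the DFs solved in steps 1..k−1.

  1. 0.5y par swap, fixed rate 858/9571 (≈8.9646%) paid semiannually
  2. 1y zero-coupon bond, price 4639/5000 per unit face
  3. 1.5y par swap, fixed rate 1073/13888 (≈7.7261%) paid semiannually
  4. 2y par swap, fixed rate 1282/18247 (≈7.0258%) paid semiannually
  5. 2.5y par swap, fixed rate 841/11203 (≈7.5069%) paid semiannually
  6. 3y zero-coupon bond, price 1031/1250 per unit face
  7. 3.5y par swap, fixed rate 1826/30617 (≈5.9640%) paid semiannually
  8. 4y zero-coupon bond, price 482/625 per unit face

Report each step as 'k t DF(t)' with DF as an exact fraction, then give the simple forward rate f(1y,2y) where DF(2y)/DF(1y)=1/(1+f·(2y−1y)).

1 1/2 9571/10000
2 1 4639/5000
3 3/2 8927/10000
4 2 4359/5000
5 5/2 4159/5000
6 3 1031/1250
7 7/2 4087/5000
8 4 482/625
f(1y,2y) = ((4639/5000)/(4359/5000) − 1)/(1) = 280/4359 ≈ 6.4235%

step 1 [0.5y] swap r/2=429/9571: DF=(1 − 429/9571·(0))/(1+429/9571) = 9571/10000 ≈ 0.957100
step 2 [1y] zero: DF = P = 4639/5000 ≈ 0.927800
step 3 [1.5y] swap r/2=1073/27776: DF=(1 − 1073/27776·(0.957100+0.927800))/(1+1073/27776) = 8927/10000 ≈ 0.892700
step 4 [2y] swap r/2=641/18247: DF=(1 − 641/18247·(0.957100+0.927800+0.892700))/(1+641/18247) = 4359/5000 ≈ 0.871800
step 5 [2.5y] swap r/2=841/22406: DF=(1 − 841/22406·(0.957100+0.927800+0.892700+0.871800))/(1+841/22406) = 4159/5000 ≈ 0.831800
step 6 [3y] zero: DF = P = 1031/1250 ≈ 0.824800
step 7 [3.5y] swap r/2=913/30617: DF=(1 − 913/30617·(0.957100+0.927800+0.892700+0.871800+0.831800+0.824800))/(1+913/30617) = 4087/5000 ≈ 0.817400
step 8 [4y] zero: DF = P = 482/625 ≈ 0.771200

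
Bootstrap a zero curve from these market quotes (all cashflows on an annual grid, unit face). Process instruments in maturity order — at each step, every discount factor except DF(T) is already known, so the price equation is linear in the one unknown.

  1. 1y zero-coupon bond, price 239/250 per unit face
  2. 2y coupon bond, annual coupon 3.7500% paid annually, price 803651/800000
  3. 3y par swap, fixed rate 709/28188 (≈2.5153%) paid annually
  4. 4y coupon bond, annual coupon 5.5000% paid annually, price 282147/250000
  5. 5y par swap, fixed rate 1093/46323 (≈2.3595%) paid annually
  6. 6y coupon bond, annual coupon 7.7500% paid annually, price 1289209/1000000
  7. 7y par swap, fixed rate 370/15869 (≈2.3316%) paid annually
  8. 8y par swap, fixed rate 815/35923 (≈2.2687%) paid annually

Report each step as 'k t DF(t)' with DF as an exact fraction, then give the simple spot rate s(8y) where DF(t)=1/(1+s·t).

step 1 [1y] zero: DF = P = 239/250 ≈ 0.956000
step 2 [2y] bond c/1=3/80: DF=(803651/800000 − 3/80·(0.956000))/(1+3/80) = 9337/10000 ≈ 0.933700
step 3 [3y] swap r/1=709/28188: DF=(1 − 709/28188·(0.956000+0.933700))/(1+709/28188) = 9291/10000 ≈ 0.929100
step 4 [4y] bond c/1=11/200: DF=(282147/250000 − 11/200·(0.956000+0.933700+0.929100))/(1+11/200) = 2307/2500 ≈ 0.922800
step 5 [5y] swap r/1=1093/46323: DF=(1 − 1093/46323·(0.956000+0.933700+0.929100+0.922800))/(1+1093/46323) = 8907/10000 ≈ 0.890700
step 6 [6y] bond c/1=31/400: DF=(1289209/1000000 − 31/400·(0.956000+0.933700+0.929100+0.922800+0.890700))/(1+31/400) = 8633/10000 ≈ 0.863300
step 7 [7y] swap r/1=370/15869: DF=(1 − 370/15869·(0.956000+0.933700+0.929100+0.922800+0.890700+0.863300))/(1+370/15869) = 213/250 ≈ 0.852000
step 8 [8y] swap r/1=815/35923: DF=(1 − 815/35923·(0.956000+0.933700+0.929100+0.922800+0.890700+0.863300+0.852000))/(1+815/35923) = 837/1000 ≈ 0.837000

1 1 239/250
2 2 9337/10000
3 3 9291/10000
4 4 2307/2500
5 5 8907/10000
6 6 8633/10000
7 7 213/250
8 8 837/1000
s(8y) = (1/(837/1000) − 1)/(8) = 163/6696 ≈ 2.4343%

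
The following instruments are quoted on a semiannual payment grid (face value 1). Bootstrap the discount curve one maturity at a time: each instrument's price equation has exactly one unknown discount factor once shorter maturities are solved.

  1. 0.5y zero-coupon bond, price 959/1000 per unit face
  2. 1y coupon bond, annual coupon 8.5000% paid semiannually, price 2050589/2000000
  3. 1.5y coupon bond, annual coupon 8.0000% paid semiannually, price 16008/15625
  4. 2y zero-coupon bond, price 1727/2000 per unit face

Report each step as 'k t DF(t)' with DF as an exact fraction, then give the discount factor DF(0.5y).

step 1 [0.5y] zero: DF = P = 959/1000 ≈ 0.959000
step 2 [1y] bond c/2=17/400: DF=(2050589/2000000 − 17/400·(0.959000))/(1+17/400) = 2361/2500 ≈ 0.944400
step 3 [1.5y] bond c/2=1/25: DF=(16008/15625 − 1/25·(0.959000+0.944400))/(1+1/25) = 9119/10000 ≈ 0.911900
step 4 [2y] zero: DF = P = 1727/2000 ≈ 0.863500

1 1/2 959/1000
2 1 2361/2500
3 3/2 9119/10000
4 2 1727/2000
DF(0.5y) = 959/1000 ≈ 0.959000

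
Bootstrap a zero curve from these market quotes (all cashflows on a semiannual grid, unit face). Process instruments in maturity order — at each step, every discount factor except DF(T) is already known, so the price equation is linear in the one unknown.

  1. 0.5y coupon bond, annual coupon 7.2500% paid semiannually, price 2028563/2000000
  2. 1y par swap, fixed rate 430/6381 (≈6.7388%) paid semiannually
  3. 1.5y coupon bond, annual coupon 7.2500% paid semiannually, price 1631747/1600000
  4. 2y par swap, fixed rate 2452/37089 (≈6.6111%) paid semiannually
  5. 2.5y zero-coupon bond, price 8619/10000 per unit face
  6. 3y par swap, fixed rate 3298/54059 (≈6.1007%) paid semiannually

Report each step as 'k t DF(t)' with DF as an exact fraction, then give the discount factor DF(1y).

step 1 [0.5y] bond c/2=29/800: DF=(2028563/2000000 − 29/800·(0))/(1+29/800) = 2447/2500 ≈ 0.978800
step 2 [1y] swap r/2=215/6381: DF=(1 − 215/6381·(0.978800))/(1+215/6381) = 1871/2000 ≈ 0.935500
step 3 [1.5y] bond c/2=29/800: DF=(1631747/1600000 − 29/800·(0.978800+0.935500))/(1+29/800) = 2293/2500 ≈ 0.917200
step 4 [2y] swap r/2=1226/37089: DF=(1 − 1226/37089·(0.978800+0.935500+0.917200))/(1+1226/37089) = 4387/5000 ≈ 0.877400
step 5 [2.5y] zero: DF = P = 8619/10000 ≈ 0.861900
step 6 [3y] swap r/2=1649/54059: DF=(1 − 1649/54059·(0.978800+0.935500+0.917200+0.877400+0.861900))/(1+1649/54059) = 8351/10000 ≈ 0.835100

1 1/2 2447/2500
2 1 1871/2000
3 3/2 2293/2500
4 2 4387/5000
5 5/2 8619/10000
6 3 8351/10000
DF(1y) = 1871/2000 ≈ 0.935500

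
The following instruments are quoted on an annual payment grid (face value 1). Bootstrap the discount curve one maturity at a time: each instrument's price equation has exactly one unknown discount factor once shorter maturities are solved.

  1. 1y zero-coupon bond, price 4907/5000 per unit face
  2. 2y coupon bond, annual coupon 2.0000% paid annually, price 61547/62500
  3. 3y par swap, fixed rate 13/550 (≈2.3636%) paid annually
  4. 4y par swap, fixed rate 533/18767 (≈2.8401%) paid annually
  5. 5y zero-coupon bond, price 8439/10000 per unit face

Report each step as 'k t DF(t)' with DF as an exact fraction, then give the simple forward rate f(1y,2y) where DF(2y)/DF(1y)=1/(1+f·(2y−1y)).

step 1 [1y] zero: DF = P = 4907/5000 ≈ 0.981400
step 2 [2y] bond c/1=1/50: DF=(61547/62500 − 1/50·(0.981400))/(1+1/50) = 4731/5000 ≈ 0.946200
step 3 [3y] swap r/1=13/550: DF=(1 − 13/550·(0.981400+0.946200))/(1+13/550) = 2331/2500 ≈ 0.932400
step 4 [4y] swap r/1=533/18767: DF=(1 − 533/18767·(0.981400+0.946200+0.932400))/(1+533/18767) = 4467/5000 ≈ 0.893400
step 5 [5y] zero: DF = P = 8439/10000 ≈ 0.843900

1 1 4907/5000
2 2 4731/5000
3 3 2331/2500
4 4 4467/5000
5 5 8439/10000
f(1y,2y) = ((4907/5000)/(4731/5000) − 1)/(1) = 176/4731 ≈ 3.7201%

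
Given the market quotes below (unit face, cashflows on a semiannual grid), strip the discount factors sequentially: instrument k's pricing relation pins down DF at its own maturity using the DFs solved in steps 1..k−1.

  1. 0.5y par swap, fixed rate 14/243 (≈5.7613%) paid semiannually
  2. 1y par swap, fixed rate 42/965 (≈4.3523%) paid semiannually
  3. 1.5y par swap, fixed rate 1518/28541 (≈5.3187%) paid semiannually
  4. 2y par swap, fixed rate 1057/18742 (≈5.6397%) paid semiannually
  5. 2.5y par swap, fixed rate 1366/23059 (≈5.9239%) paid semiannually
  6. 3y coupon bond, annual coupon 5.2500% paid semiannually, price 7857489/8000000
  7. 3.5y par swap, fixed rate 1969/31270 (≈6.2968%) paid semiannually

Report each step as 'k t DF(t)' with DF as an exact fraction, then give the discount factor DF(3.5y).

step 1 [0.5y] swap r/2=7/243: DF=(1 − 7/243·(0))/(1+7/243) = 243/250 ≈ 0.972000
step 2 [1y] swap r/2=21/965: DF=(1 − 21/965·(0.972000))/(1+21/965) = 479/500 ≈ 0.958000
step 3 [1.5y] swap r/2=759/28541: DF=(1 − 759/28541·(0.972000+0.958000))/(1+759/28541) = 9241/10000 ≈ 0.924100
step 4 [2y] swap r/2=1057/37484: DF=(1 − 1057/37484·(0.972000+0.958000+0.924100))/(1+1057/37484) = 8943/10000 ≈ 0.894300
step 5 [2.5y] swap r/2=683/23059: DF=(1 − 683/23059·(0.972000+0.958000+0.924100+0.894300))/(1+683/23059) = 4317/5000 ≈ 0.863400
step 6 [3y] bond c/2=21/800: DF=(7857489/8000000 − 21/800·(0.972000+0.958000+0.924100+0.894300+0.863400))/(1+21/800) = 8391/10000 ≈ 0.839100
step 7 [3.5y] swap r/2=1969/62540: DF=(1 − 1969/62540·(0.972000+0.958000+0.924100+0.894300+0.863400+0.839100))/(1+1969/62540) = 8031/10000 ≈ 0.803100

1 1/2 243/250
2 1 479/500
3 3/2 9241/10000
4 2 8943/10000
5 5/2 4317/5000
6 3 8391/10000
7 7/2 8031/10000
DF(3.5y) = 8031/10000 ≈ 0.803100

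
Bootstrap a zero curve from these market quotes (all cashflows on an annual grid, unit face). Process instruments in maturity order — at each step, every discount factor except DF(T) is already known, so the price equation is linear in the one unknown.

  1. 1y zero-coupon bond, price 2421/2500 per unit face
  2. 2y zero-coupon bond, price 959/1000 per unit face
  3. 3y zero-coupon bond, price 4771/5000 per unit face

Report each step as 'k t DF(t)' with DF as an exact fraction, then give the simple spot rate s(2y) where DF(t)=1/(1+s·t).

step 1 [1y] zero: DF = P = 2421/2500 ≈ 0.968400
step 2 [2y] zero: DF = P = 959/1000 ≈ 0.959000
step 3 [3y] zero: DF = P = 4771/5000 ≈ 0.954200

1 1 2421/2500
2 2 959/1000
3 3 4771/5000
s(2y) = (1/(959/1000) − 1)/(2) = 41/1918 ≈ 2.1376%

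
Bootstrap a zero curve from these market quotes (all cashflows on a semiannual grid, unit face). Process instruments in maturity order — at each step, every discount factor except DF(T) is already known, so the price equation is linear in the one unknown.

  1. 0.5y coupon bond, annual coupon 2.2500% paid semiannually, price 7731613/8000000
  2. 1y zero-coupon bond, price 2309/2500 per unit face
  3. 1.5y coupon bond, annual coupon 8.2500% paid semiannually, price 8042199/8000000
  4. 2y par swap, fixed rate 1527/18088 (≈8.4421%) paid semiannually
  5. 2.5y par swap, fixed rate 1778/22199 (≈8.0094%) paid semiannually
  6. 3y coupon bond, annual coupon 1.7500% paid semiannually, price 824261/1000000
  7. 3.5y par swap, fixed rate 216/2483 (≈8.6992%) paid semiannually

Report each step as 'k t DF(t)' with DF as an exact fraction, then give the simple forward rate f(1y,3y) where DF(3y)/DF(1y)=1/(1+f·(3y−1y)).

1 1/2 9557/10000
2 1 2309/2500
3 3/2 891/1000
4 2 8473/10000
5 5/2 4111/5000
6 3 3893/5000
7 7/2 463/625
f(1y,3y) = ((2309/2500)/(3893/5000) − 1)/(2) = 725/7786 ≈ 9.3116%

step 1 [0.5y] bond c/2=9/800: DF=(7731613/8000000 − 9/800·(0))/(1+9/800) = 9557/10000 ≈ 0.955700
step 2 [1y] zero: DF = P = 2309/2500 ≈ 0.923600
step 3 [1.5y] bond c/2=33/800: DF=(8042199/8000000 − 33/800·(0.955700+0.923600))/(1+33/800) = 891/1000 ≈ 0.891000
step 4 [2y] swap r/2=1527/36176: DF=(1 − 1527/36176·(0.955700+0.923600+0.891000))/(1+1527/36176) = 8473/10000 ≈ 0.847300
step 5 [2.5y] swap r/2=889/22199: DF=(1 − 889/22199·(0.955700+0.923600+0.891000+0.847300))/(1+889/22199) = 4111/5000 ≈ 0.822200
step 6 [3y] bond c/2=7/800: DF=(824261/1000000 − 7/800·(0.955700+0.923600+0.891000+0.847300+0.822200))/(1+7/800) = 3893/5000 ≈ 0.778600
step 7 [3.5y] swap r/2=108/2483: DF=(1 − 108/2483·(0.955700+0.923600+0.891000+0.847300+0.822200+0.778600))/(1+108/2483) = 463/625 ≈ 0.740800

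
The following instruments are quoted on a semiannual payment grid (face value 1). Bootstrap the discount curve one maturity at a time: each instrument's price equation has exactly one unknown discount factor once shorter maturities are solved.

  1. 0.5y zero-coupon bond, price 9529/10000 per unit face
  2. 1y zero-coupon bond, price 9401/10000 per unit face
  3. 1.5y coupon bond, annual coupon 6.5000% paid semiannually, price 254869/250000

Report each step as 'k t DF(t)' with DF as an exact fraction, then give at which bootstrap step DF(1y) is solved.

1 1/2 9529/10000
2 1 9401/10000
3 3/2 4639/5000
DF(1y) is solved at step 2

step 1 [0.5y] zero: DF = P = 9529/10000 ≈ 0.952900
step 2 [1y] zero: DF = P = 9401/10000 ≈ 0.940100
step 3 [1.5y] bond c/2=13/400: DF=(254869/250000 − 13/400·(0.952900+0.940100))/(1+13/400) = 4639/5000 ≈ 0.927800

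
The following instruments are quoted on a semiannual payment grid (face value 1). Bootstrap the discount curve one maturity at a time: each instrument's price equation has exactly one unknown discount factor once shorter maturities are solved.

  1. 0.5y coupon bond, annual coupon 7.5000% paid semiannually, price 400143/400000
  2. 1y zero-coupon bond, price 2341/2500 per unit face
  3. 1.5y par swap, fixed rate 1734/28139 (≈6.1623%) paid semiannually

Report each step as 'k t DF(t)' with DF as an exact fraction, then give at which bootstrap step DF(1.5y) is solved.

step 1 [0.5y] bond c/2=3/80: DF=(400143/400000 − 3/80·(0))/(1+3/80) = 4821/5000 ≈ 0.964200
step 2 [1y] zero: DF = P = 2341/2500 ≈ 0.936400
step 3 [1.5y] swap r/2=867/28139: DF=(1 − 867/28139·(0.964200+0.936400))/(1+867/28139) = 9133/10000 ≈ 0.913300

1 1/2 4821/5000
2 1 2341/2500
3 3/2 9133/10000
DF(1.5y) is solved at step 3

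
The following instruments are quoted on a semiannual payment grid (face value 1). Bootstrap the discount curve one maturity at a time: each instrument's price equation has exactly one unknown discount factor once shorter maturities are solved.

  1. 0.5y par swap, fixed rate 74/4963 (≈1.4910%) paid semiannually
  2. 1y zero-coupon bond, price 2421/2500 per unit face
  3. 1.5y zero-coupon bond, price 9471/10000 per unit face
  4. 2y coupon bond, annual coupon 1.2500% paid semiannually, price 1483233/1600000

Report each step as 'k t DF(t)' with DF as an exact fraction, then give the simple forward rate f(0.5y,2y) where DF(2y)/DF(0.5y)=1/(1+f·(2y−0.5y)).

1 1/2 4963/5000
2 1 2421/2500
3 3/2 9471/10000
4 2 1129/1250
f(0.5y,2y) = ((4963/5000)/(1129/1250) − 1)/(3/2) = 149/2258 ≈ 6.5988%

step 1 [0.5y] swap r/2=37/4963: DF=(1 − 37/4963·(0))/(1+37/4963) = 4963/5000 ≈ 0.992600
step 2 [1y] zero: DF = P = 2421/2500 ≈ 0.968400
step 3 [1.5y] zero: DF = P = 9471/10000 ≈ 0.947100
step 4 [2y] bond c/2=1/160: DF=(1483233/1600000 − 1/160·(0.992600+0.968400+0.947100))/(1+1/160) = 1129/1250 ≈ 0.903200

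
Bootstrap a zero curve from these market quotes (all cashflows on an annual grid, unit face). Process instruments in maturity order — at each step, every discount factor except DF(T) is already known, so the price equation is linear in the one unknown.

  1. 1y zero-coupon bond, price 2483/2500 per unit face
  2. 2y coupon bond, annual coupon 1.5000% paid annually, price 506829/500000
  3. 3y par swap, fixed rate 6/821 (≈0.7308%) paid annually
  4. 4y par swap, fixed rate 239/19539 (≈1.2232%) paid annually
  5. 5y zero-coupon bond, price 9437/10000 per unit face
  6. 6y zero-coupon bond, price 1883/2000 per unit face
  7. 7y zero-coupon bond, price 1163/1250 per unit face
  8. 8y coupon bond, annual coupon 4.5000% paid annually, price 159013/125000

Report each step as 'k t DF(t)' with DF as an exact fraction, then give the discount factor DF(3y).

1 1 2483/2500
2 2 123/125
3 3 1223/1250
4 4 4761/5000
5 5 9437/10000
6 6 1883/2000
7 7 1163/1250
8 8 4639/5000
DF(3y) = 1223/1250 ≈ 0.978400

step 1 [1y] zero: DF = P = 2483/2500 ≈ 0.993200
step 2 [2y] bond c/1=3/200: DF=(506829/500000 − 3/200·(0.993200))/(1+3/200) = 123/125 ≈ 0.984000
step 3 [3y] swap r/1=6/821: DF=(1 − 6/821·(0.993200+0.984000))/(1+6/821) = 1223/1250 ≈ 0.978400
step 4 [4y] swap r/1=239/19539: DF=(1 − 239/19539·(0.993200+0.984000+0.978400))/(1+239/19539) = 4761/5000 ≈ 0.952200
step 5 [5y] zero: DF = P = 9437/10000 ≈ 0.943700
step 6 [6y] zero: DF = P = 1883/2000 ≈ 0.941500
step 7 [7y] zero: DF = P = 1163/1250 ≈ 0.930400
step 8 [8y] bond c/1=9/200: DF=(159013/125000 − 9/200·(0.993200+0.984000+0.978400+0.952200+0.943700+0.941500+0.930400))/(1+9/200) = 4639/5000 ≈ 0.927800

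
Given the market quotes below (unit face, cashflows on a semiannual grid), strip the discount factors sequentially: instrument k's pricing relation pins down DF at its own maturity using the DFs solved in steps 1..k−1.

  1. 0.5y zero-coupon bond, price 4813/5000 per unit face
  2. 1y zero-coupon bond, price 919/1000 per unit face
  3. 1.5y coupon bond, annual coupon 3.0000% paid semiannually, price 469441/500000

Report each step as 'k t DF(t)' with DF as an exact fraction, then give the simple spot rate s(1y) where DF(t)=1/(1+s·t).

step 1 [0.5y] zero: DF = P = 4813/5000 ≈ 0.962600
step 2 [1y] zero: DF = P = 919/1000 ≈ 0.919000
step 3 [1.5y] bond c/2=3/200: DF=(469441/500000 − 3/200·(0.962600+0.919000))/(1+3/200) = 2243/2500 ≈ 0.897200

1 1/2 4813/5000
2 1 919/1000
3 3/2 2243/2500
s(1y) = (1/(919/1000) − 1)/(1) = 81/919 ≈ 8.8139%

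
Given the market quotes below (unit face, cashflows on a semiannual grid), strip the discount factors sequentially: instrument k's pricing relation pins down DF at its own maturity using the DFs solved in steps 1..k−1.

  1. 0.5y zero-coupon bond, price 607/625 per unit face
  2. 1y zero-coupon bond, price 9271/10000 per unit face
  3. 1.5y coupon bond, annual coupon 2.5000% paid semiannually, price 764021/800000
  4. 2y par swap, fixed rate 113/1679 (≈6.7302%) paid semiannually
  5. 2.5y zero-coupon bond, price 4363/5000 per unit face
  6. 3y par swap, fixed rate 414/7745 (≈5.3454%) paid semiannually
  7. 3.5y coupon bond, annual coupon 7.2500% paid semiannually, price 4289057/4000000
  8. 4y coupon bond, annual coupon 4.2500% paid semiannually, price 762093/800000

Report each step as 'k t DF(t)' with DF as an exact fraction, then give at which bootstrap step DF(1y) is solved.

1 1/2 607/625
2 1 9271/10000
3 3/2 4599/5000
4 2 8757/10000
5 5/2 4363/5000
6 3 8551/10000
7 7/2 8451/10000
8 4 1003/1250
DF(1y) is solved at step 2

step 1 [0.5y] zero: DF = P = 607/625 ≈ 0.971200
step 2 [1y] zero: DF = P = 9271/10000 ≈ 0.927100
step 3 [1.5y] bond c/2=1/80: DF=(764021/800000 − 1/80·(0.971200+0.927100))/(1+1/80) = 4599/5000 ≈ 0.919800
step 4 [2y] swap r/2=113/3358: DF=(1 − 113/3358·(0.971200+0.927100+0.919800))/(1+113/3358) = 8757/10000 ≈ 0.875700
step 5 [2.5y] zero: DF = P = 4363/5000 ≈ 0.872600
step 6 [3y] swap r/2=207/7745: DF=(1 − 207/7745·(0.971200+0.927100+0.919800+0.875700+0.872600))/(1+207/7745) = 8551/10000 ≈ 0.855100
step 7 [3.5y] bond c/2=29/800: DF=(4289057/4000000 − 29/800·(0.971200+0.927100+0.919800+0.875700+0.872600+0.855100))/(1+29/800) = 8451/10000 ≈ 0.845100
step 8 [4y] bond c/2=17/800: DF=(762093/800000 − 17/800·(0.971200+0.927100+0.919800+0.875700+0.872600+0.855100+0.845100))/(1+17/800) = 1003/1250 ≈ 0.802400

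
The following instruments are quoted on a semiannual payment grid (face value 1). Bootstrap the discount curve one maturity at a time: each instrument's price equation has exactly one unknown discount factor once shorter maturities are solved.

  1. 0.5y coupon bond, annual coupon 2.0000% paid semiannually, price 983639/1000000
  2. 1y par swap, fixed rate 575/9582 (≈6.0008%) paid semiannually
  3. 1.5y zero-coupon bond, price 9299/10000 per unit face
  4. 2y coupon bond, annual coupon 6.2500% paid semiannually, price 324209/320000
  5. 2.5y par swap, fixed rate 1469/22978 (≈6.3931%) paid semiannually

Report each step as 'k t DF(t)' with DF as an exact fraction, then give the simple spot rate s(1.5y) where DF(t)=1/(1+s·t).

1 1/2 9739/10000
2 1 377/400
3 3/2 9299/10000
4 2 4481/5000
5 5/2 8531/10000
s(1.5y) = (1/(9299/10000) − 1)/(3/2) = 1402/27897 ≈ 5.0256%

step 1 [0.5y] bond c/2=1/100: DF=(983639/1000000 − 1/100·(0))/(1+1/100) = 9739/10000 ≈ 0.973900
step 2 [1y] swap r/2=575/19164: DF=(1 − 575/19164·(0.973900))/(1+575/19164) = 377/400 ≈ 0.942500
step 3 [1.5y] zero: DF = P = 9299/10000 ≈ 0.929900
step 4 [2y] bond c/2=1/32: DF=(324209/320000 − 1/32·(0.973900+0.942500+0.929900))/(1+1/32) = 4481/5000 ≈ 0.896200
step 5 [2.5y] swap r/2=1469/45956: DF=(1 − 1469/45956·(0.973900+0.942500+0.929900+0.896200))/(1+1469/45956) = 8531/10000 ≈ 0.853100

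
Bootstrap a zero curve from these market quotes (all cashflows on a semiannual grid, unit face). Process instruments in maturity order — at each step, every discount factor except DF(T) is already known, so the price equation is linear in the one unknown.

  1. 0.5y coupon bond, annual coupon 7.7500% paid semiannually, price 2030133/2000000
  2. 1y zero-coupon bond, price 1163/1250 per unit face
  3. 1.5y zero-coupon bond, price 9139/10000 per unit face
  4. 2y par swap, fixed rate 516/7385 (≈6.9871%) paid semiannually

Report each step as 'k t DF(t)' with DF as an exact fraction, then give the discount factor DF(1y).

step 1 [0.5y] bond c/2=31/800: DF=(2030133/2000000 − 31/800·(0))/(1+31/800) = 2443/2500 ≈ 0.977200
step 2 [1y] zero: DF = P = 1163/1250 ≈ 0.930400
step 3 [1.5y] zero: DF = P = 9139/10000 ≈ 0.913900
step 4 [2y] swap r/2=258/7385: DF=(1 − 258/7385·(0.977200+0.930400+0.913900))/(1+258/7385) = 871/1000 ≈ 0.871000

1 1/2 2443/2500
2 1 1163/1250
3 3/2 9139/10000
4 2 871/1000
DF(1y) = 1163/1250 ≈ 0.930400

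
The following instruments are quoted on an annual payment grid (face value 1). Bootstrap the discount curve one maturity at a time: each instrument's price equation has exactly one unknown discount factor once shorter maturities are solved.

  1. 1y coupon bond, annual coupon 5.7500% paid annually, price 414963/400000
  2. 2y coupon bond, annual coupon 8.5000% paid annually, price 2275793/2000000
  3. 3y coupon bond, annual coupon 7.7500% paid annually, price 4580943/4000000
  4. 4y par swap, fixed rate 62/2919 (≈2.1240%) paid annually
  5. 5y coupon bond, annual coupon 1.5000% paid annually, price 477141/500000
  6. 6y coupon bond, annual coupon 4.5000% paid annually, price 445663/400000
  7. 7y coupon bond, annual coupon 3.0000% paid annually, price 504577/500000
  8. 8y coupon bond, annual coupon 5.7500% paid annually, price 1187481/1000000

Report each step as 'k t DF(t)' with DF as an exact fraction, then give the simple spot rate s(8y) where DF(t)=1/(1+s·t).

step 1 [1y] bond c/1=23/400: DF=(414963/400000 − 23/400·(0))/(1+23/400) = 981/1000 ≈ 0.981000
step 2 [2y] bond c/1=17/200: DF=(2275793/2000000 − 17/200·(0.981000))/(1+17/200) = 9719/10000 ≈ 0.971900
step 3 [3y] bond c/1=31/400: DF=(4580943/4000000 − 31/400·(0.981000+0.971900))/(1+31/400) = 1153/1250 ≈ 0.922400
step 4 [4y] swap r/1=62/2919: DF=(1 − 62/2919·(0.981000+0.971900+0.922400))/(1+62/2919) = 4597/5000 ≈ 0.919400
step 5 [5y] bond c/1=3/200: DF=(477141/500000 − 3/200·(0.981000+0.971900+0.922400+0.919400))/(1+3/200) = 8841/10000 ≈ 0.884100
step 6 [6y] bond c/1=9/200: DF=(445663/400000 − 9/200·(0.981000+0.971900+0.922400+0.919400+0.884100))/(1+9/200) = 8647/10000 ≈ 0.864700
step 7 [7y] bond c/1=3/100: DF=(504577/500000 − 3/100·(0.981000+0.971900+0.922400+0.919400+0.884100+0.864700))/(1+3/100) = 8183/10000 ≈ 0.818300
step 8 [8y] bond c/1=23/400: DF=(1187481/1000000 − 23/400·(0.981000+0.971900+0.922400+0.919400+0.884100+0.864700+0.818300))/(1+23/400) = 777/1000 ≈ 0.777000

1 1 981/1000
2 2 9719/10000
3 3 1153/1250
4 4 4597/5000
5 5 8841/10000
6 6 8647/10000
7 7 8183/10000
8 8 777/1000
s(8y) = (1/(777/1000) − 1)/(8) = 223/6216 ≈ 3.5875%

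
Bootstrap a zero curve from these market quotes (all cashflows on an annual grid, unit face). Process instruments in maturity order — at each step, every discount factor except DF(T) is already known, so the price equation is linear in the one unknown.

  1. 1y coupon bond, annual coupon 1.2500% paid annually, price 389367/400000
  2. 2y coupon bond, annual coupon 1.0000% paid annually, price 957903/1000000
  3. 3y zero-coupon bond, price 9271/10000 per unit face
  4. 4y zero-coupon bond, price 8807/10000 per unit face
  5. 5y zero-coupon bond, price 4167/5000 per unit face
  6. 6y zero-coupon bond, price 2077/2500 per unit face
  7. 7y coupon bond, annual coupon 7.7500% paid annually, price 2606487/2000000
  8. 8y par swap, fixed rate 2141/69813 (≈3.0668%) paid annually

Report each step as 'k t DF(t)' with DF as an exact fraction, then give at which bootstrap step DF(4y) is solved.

step 1 [1y] bond c/1=1/80: DF=(389367/400000 − 1/80·(0))/(1+1/80) = 4807/5000 ≈ 0.961400
step 2 [2y] bond c/1=1/100: DF=(957903/1000000 − 1/100·(0.961400))/(1+1/100) = 9389/10000 ≈ 0.938900
step 3 [3y] zero: DF = P = 9271/10000 ≈ 0.927100
step 4 [4y] zero: DF = P = 8807/10000 ≈ 0.880700
step 5 [5y] zero: DF = P = 4167/5000 ≈ 0.833400
step 6 [6y] zero: DF = P = 2077/2500 ≈ 0.830800
step 7 [7y] bond c/1=31/400: DF=(2606487/2000000 − 31/400·(0.961400+0.938900+0.927100+0.880700+0.833400+0.830800))/(1+31/400) = 8231/10000 ≈ 0.823100
step 8 [8y] swap r/1=2141/69813: DF=(1 − 2141/69813·(0.961400+0.938900+0.927100+0.880700+0.833400+0.830800+0.823100))/(1+2141/69813) = 7859/10000 ≈ 0.785900

1 1 4807/5000
2 2 9389/10000
3 3 9271/10000
4 4 8807/10000
5 5 4167/5000
6 6 2077/2500
7 7 8231/10000
8 8 7859/10000
DF(4y) is solved at step 4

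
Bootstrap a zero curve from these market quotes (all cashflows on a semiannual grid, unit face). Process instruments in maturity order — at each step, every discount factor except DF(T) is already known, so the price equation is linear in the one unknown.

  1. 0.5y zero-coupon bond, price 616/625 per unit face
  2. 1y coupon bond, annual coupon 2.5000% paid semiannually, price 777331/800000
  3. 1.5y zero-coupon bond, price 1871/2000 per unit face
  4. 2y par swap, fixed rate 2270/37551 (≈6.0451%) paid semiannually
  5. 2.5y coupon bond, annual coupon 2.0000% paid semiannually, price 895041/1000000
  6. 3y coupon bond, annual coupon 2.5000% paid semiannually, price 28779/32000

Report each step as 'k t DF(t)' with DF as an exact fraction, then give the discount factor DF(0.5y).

1 1/2 616/625
2 1 379/400
3 3/2 1871/2000
4 2 1773/2000
5 5/2 849/1000
6 3 4157/5000
DF(0.5y) = 616/625 ≈ 0.985600

step 1 [0.5y] zero: DF = P = 616/625 ≈ 0.985600
step 2 [1y] bond c/2=1/80: DF=(777331/800000 − 1/80·(0.985600))/(1+1/80) = 379/400 ≈ 0.947500
step 3 [1.5y] zero: DF = P = 1871/2000 ≈ 0.935500
step 4 [2y] swap r/2=1135/37551: DF=(1 − 1135/37551·(0.985600+0.947500+0.935500))/(1+1135/37551) = 1773/2000 ≈ 0.886500
step 5 [2.5y] bond c/2=1/100: DF=(895041/1000000 − 1/100·(0.985600+0.947500+0.935500+0.886500))/(1+1/100) = 849/1000 ≈ 0.849000
step 6 [3y] bond c/2=1/80: DF=(28779/32000 − 1/80·(0.985600+0.947500+0.935500+0.886500+0.849000))/(1+1/80) = 4157/5000 ≈ 0.831400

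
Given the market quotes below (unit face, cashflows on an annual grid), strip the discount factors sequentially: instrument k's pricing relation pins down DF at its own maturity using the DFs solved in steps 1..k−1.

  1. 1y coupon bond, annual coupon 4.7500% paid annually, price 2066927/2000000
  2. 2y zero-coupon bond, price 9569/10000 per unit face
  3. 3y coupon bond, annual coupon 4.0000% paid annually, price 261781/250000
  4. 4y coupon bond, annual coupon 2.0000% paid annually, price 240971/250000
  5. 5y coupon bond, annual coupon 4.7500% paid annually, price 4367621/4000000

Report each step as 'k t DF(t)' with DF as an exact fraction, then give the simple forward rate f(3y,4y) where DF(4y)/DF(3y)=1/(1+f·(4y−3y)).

1 1 4933/5000
2 2 9569/10000
3 3 9321/10000
4 4 4443/5000
5 5 8717/10000
f(3y,4y) = ((9321/10000)/(4443/5000) − 1)/(1) = 145/2962 ≈ 4.8953%

step 1 [1y] bond c/1=19/400: DF=(2066927/2000000 − 19/400·(0))/(1+19/400) = 4933/5000 ≈ 0.986600
step 2 [2y] zero: DF = P = 9569/10000 ≈ 0.956900
step 3 [3y] bond c/1=1/25: DF=(261781/250000 − 1/25·(0.986600+0.956900))/(1+1/25) = 9321/10000 ≈ 0.932100
step 4 [4y] bond c/1=1/50: DF=(240971/250000 − 1/50·(0.986600+0.956900+0.932100))/(1+1/50) = 4443/5000 ≈ 0.888600
step 5 [5y] bond c/1=19/400: DF=(4367621/4000000 − 19/400·(0.986600+0.956900+0.932100+0.888600))/(1+19/400) = 8717/10000 ≈ 0.871700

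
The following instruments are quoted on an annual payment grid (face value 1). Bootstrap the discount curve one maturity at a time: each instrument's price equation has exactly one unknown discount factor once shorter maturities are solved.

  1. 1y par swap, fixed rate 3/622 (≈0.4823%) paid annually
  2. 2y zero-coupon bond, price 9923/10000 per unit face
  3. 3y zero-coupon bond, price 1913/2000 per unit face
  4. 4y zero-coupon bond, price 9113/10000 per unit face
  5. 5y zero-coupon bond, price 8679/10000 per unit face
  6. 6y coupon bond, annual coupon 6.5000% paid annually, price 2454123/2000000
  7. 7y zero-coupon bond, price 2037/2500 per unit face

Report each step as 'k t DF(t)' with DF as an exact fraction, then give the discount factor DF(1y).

step 1 [1y] swap r/1=3/622: DF=(1 − 3/622·(0))/(1+3/622) = 622/625 ≈ 0.995200
step 2 [2y] zero: DF = P = 9923/10000 ≈ 0.992300
step 3 [3y] zero: DF = P = 1913/2000 ≈ 0.956500
step 4 [4y] zero: DF = P = 9113/10000 ≈ 0.911300
step 5 [5y] zero: DF = P = 8679/10000 ≈ 0.867900
step 6 [6y] bond c/1=13/200: DF=(2454123/2000000 − 13/200·(0.995200+0.992300+0.956500+0.911300+0.867900))/(1+13/200) = 8639/10000 ≈ 0.863900
step 7 [7y] zero: DF = P = 2037/2500 ≈ 0.814800

1 1 622/625
2 2 9923/10000
3 3 1913/2000
4 4 9113/10000
5 5 8679/10000
6 6 8639/10000
7 7 2037/2500
DF(1y) = 622/625 ≈ 0.995200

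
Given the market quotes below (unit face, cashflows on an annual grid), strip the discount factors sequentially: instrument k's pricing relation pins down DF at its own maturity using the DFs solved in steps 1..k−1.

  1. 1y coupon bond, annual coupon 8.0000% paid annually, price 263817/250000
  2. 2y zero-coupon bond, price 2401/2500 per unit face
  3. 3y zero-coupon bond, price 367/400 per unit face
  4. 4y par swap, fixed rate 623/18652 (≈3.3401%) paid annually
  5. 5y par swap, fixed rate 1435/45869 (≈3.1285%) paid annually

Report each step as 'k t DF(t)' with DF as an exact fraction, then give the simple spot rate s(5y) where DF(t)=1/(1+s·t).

step 1 [1y] bond c/1=2/25: DF=(263817/250000 − 2/25·(0))/(1+2/25) = 9771/10000 ≈ 0.977100
step 2 [2y] zero: DF = P = 2401/2500 ≈ 0.960400
step 3 [3y] zero: DF = P = 367/400 ≈ 0.917500
step 4 [4y] swap r/1=623/18652: DF=(1 − 623/18652·(0.977100+0.960400+0.917500))/(1+623/18652) = 4377/5000 ≈ 0.875400
step 5 [5y] swap r/1=1435/45869: DF=(1 − 1435/45869·(0.977100+0.960400+0.917500+0.875400))/(1+1435/45869) = 1713/2000 ≈ 0.856500

1 1 9771/10000
2 2 2401/2500
3 3 367/400
4 4 4377/5000
5 5 1713/2000
s(5y) = (1/(1713/2000) − 1)/(5) = 287/8565 ≈ 3.3508%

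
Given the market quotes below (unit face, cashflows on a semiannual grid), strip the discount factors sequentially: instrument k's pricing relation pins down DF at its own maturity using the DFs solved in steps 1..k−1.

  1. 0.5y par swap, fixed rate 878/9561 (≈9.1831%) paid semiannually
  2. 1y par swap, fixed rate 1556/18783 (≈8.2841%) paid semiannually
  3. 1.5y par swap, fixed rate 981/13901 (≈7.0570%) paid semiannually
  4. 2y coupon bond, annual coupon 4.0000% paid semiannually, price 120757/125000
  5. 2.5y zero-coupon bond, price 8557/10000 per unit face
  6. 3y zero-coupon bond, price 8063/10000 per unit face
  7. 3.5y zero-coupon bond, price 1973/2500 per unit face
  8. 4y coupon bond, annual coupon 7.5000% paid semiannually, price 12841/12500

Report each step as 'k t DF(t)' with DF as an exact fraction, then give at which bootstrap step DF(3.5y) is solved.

1 1/2 9561/10000
2 1 4611/5000
3 3/2 9019/10000
4 2 4463/5000
5 5/2 8557/10000
6 3 8063/10000
7 7/2 1973/2500
8 4 961/1250
DF(3.5y) is solved at step 7

step 1 [0.5y] swap r/2=439/9561: DF=(1 − 439/9561·(0))/(1+439/9561) = 9561/10000 ≈ 0.956100
step 2 [1y] swap r/2=778/18783: DF=(1 − 778/18783·(0.956100))/(1+778/18783) = 4611/5000 ≈ 0.922200
step 3 [1.5y] swap r/2=981/27802: DF=(1 − 981/27802·(0.956100+0.922200))/(1+981/27802) = 9019/10000 ≈ 0.901900
step 4 [2y] bond c/2=1/50: DF=(120757/125000 − 1/50·(0.956100+0.922200+0.901900))/(1+1/50) = 4463/5000 ≈ 0.892600
step 5 [2.5y] zero: DF = P = 8557/10000 ≈ 0.855700
step 6 [3y] zero: DF = P = 8063/10000 ≈ 0.806300
step 7 [3.5y] zero: DF = P = 1973/2500 ≈ 0.789200
step 8 [4y] bond c/2=3/80: DF=(12841/12500 − 3/80·(0.956100+0.922200+0.901900+0.892600+0.855700+0.806300+0.789200))/(1+3/80) = 961/1250 ≈ 0.768800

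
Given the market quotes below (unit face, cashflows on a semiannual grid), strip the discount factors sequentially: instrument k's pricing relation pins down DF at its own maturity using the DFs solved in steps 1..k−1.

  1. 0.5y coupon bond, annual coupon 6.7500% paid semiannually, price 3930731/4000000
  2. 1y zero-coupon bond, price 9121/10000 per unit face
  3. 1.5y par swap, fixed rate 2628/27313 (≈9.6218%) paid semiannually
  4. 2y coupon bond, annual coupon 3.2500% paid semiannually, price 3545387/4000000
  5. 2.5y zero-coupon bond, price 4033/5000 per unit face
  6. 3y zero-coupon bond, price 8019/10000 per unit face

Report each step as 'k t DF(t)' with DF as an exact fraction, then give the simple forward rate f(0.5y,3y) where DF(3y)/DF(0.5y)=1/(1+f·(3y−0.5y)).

step 1 [0.5y] bond c/2=27/800: DF=(3930731/4000000 − 27/800·(0))/(1+27/800) = 4753/5000 ≈ 0.950600
step 2 [1y] zero: DF = P = 9121/10000 ≈ 0.912100
step 3 [1.5y] swap r/2=1314/27313: DF=(1 − 1314/27313·(0.950600+0.912100))/(1+1314/27313) = 4343/5000 ≈ 0.868600
step 4 [2y] bond c/2=13/800: DF=(3545387/4000000 − 13/800·(0.950600+0.912100+0.868600))/(1+13/800) = 1657/2000 ≈ 0.828500
step 5 [2.5y] zero: DF = P = 4033/5000 ≈ 0.806600
step 6 [3y] zero: DF = P = 8019/10000 ≈ 0.801900

1 1/2 4753/5000
2 1 9121/10000
3 3/2 4343/5000
4 2 1657/2000
5 5/2 4033/5000
6 3 8019/10000
f(0.5y,3y) = ((4753/5000)/(8019/10000) − 1)/(5/2) = 2974/40095 ≈ 7.4174%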